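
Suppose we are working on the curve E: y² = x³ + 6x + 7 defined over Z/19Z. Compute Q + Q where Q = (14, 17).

(8, 4)

tangent at (14, 17): λ = (3·14² + 6)/(2·17) ≡ 5/15. 15⁻¹ ≡ 14 (mod 19) since 15·14 = 210 ≡ 1, so λ ≡ 5·14 ≡ 13.
  x = λ² - 14 - 14 = 169 - 28 ≡ 8; y = λ·(14 - 8) - 17 ≡ 4. → (8, 4)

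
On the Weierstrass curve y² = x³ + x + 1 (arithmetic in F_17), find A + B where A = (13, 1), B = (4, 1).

(0, 16)

(13, 1) + (4, 1). λ = (1 - 1)/(4 - 13) ≡ 0/8 mod 17. 8⁻¹ ≡ 15 (mod 17) since 8·15 = 120 ≡ 1, so λ ≡ 0.
  x = λ² - 13 - 4 = 0 - 17 ≡ 0; y = λ·(13 - 0) - 1 ≡ 16. → (0, 16)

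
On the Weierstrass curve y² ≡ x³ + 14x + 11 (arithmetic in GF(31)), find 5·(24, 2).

Write Q = (24, 2).
Double-and-add on 5 = (101)₂. Start with Q = (24, 2) for the leading 1-bit.
double: tangent at (24, 2): λ = (3·24² + 14)/(2·2) ≡ 6/4. 4⁻¹ ≡ 8 (mod 31), so λ ≡ 6·8 ≡ 17.
  x = λ² - 24 - 24 = 289 - 48 ≡ 24; y = λ·(24 - 24) - 2 ≡ 29. → (24, 29)
double: tangent at (24, 29): λ = (3·24² + 14)/(2·29) ≡ 6/27. 27⁻¹ ≡ 23 (mod 31) since 27·23 = 621 ≡ 1, so λ ≡ 6·23 ≡ 14.
  x = λ² - 24 - 24 = 196 - 48 ≡ 24; y = λ·(24 - 24) - 29 ≡ 2. → (24, 2)
add Q: tangent at (24, 2): λ = (3·24² + 14)/(2·2) ≡ 6/4. 4⁻¹ ≡ 8 (mod 31) since 4·8 = 32 ≡ 1, so λ ≡ 6·8 ≡ 17.
  x = λ² - 24 - 24 = 289 - 48 ≡ 24; y = λ·(24 - 24) - 2 ≡ 29. → (24, 29)

(24, 29)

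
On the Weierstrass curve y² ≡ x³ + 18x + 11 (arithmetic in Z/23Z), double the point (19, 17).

(21, 17)

tangent at (19, 17): λ = (3·19² + 18)/(2·17) ≡ 20/11. 11⁻¹ ≡ 21 (mod 23) since 11·21 = 231 ≡ 1, so λ ≡ 20·21 ≡ 6.
  x = λ² - 19 - 19 = 36 - 38 ≡ 21; y = λ·(19 - 21) - 17 ≡ 17. → (21, 17)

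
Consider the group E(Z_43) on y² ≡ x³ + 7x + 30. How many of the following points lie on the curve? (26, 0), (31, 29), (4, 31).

(26, 0): 0² ≡ 0, rhs ≡ 29 → off.
(31, 29): 29² ≡ 24, rhs ≡ 24 → on.
(4, 31): 31² ≡ 15, rhs ≡ 36 → off.

1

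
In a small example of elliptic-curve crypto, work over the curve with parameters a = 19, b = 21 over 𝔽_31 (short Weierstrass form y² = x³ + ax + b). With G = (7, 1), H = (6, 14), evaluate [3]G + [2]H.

First 3G:
Repeated addition: build up to 3G.
2G: tangent at (7, 1): λ = (3·7² + 19)/(2·1) ≡ 11/2. 2⁻¹ ≡ 16 (mod 31), so λ ≡ 11·16 ≡ 21.
  x = λ² - 7 - 7 = 441 - 14 ≡ 24; y = λ·(7 - 24) - 1 ≡ 14. → (24, 14)
3G: (24, 14) + (7, 1). λ = (1 - 14)/(7 - 24) ≡ 18/14 mod 31. 14⁻¹ ≡ 20 (mod 31), so λ ≡ 19.
  x = λ² - 24 - 7 = 361 - 31 ≡ 20; y = λ·(24 - 20) - 14 ≡ 0. → (20, 0)
3G = (20, 0).
Next 2H:
Repeated addition: build up to 2H.
2H: tangent at (6, 14): λ = (3·6² + 19)/(2·14) ≡ 3/28. 28⁻¹ ≡ 10 (mod 31), so λ ≡ 3·10 ≡ 30.
  x = λ² - 6 - 6 = 900 - 12 ≡ 20; y = λ·(6 - 20) - 14 ≡ 0. → (20, 0)
2H = (20, 0).
Finally 3G + 2H:
(20, 0) + (20, 0): same x and y₁ ≡ -y₂, so the sum is ∞.

O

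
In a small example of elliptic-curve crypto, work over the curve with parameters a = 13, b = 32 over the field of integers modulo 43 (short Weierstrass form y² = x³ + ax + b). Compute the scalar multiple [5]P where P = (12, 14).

(11, 42)

Repeated addition: build up to 5P.
2P: tangent at (12, 14): λ = (3·12² + 13)/(2·14) ≡ 15/28. 28⁻¹ ≡ 20 (mod 43) since 28·20 = 560 ≡ 1, so λ ≡ 15·20 ≡ 42.
  x = λ² - 12 - 12 = 1764 - 24 ≡ 20; y = λ·(12 - 20) - 14 ≡ 37. → (20, 37)
3P: (20, 37) + (12, 14). λ = (14 - 37)/(12 - 20) ≡ 20/35 mod 43. 35⁻¹ ≡ 16 (mod 43), so λ ≡ 19.
  x = λ² - 20 - 12 = 361 - 32 ≡ 28; y = λ·(20 - 28) - 37 ≡ 26. → (28, 26)
4P: (28, 26) + (12, 14). λ = (14 - 26)/(12 - 28) ≡ 31/27 mod 43. 27⁻¹ ≡ 8 (mod 43), so λ ≡ 33.
  x = λ² - 28 - 12 = 1089 - 40 ≡ 17; y = λ·(28 - 17) - 26 ≡ 36. → (17, 36)
5P: (17, 36) + (12, 14). λ = (14 - 36)/(12 - 17) ≡ 21/38 mod 43. 38⁻¹ ≡ 17 (mod 43), so λ ≡ 13.
  x = λ² - 17 - 12 = 169 - 29 ≡ 11; y = λ·(17 - 11) - 36 ≡ 42. → (11, 42)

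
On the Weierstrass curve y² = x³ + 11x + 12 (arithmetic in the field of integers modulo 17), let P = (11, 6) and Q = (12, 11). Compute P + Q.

(11, 6) + (12, 11). λ = (11 - 6)/(12 - 11) ≡ 5/1 mod 17. 1⁻¹ ≡ 1 (mod 17), so λ ≡ 5.
  x = λ² - 11 - 12 = 25 - 23 ≡ 2; y = λ·(11 - 2) - 6 ≡ 5. → (2, 5)

(2, 5)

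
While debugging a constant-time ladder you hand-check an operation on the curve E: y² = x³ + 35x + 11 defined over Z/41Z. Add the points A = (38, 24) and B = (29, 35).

(38, 24) + (29, 35). λ = (35 - 24)/(29 - 38) ≡ 11/32 mod 41. 32⁻¹ ≡ 9 (mod 41) since 32·9 = 288 ≡ 1, so λ ≡ 17.
  x = λ² - 38 - 29 = 289 - 67 ≡ 17; y = λ·(38 - 17) - 24 ≡ 5. → (17, 5)

(17, 5)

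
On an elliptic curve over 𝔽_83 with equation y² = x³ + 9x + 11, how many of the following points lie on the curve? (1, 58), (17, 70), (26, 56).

(1, 58): 58² ≡ 44, rhs ≡ 21 → off.
(17, 70): 70² ≡ 3, rhs ≡ 14 → off.
(26, 56): 56² ≡ 65, rhs ≡ 59 → off.

0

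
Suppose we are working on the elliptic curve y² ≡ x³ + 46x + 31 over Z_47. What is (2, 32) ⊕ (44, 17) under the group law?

(10, 38)

(2, 32) + (44, 17). λ = (17 - 32)/(44 - 2) ≡ 32/42 mod 47. 42⁻¹ ≡ 28 (mod 47) since 42·28 = 1176 ≡ 1, so λ ≡ 3.
  x = λ² - 2 - 44 = 9 - 46 ≡ 10; y = λ·(2 - 10) - 32 ≡ 38. → (10, 38)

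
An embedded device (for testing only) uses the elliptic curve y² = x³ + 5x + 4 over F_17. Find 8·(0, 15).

Write P = (0, 15).
Double-and-add on 8 = (1000)₂. Start with P = (0, 15) for the leading 1-bit.
double: tangent at (0, 15): λ = (3·0² + 5)/(2·15) ≡ 5/13. 13⁻¹ ≡ 4 (mod 17), so λ ≡ 5·4 ≡ 3.
  x = λ² - 0 - 0 = 9 - 0 ≡ 9; y = λ·(0 - 9) - 15 ≡ 9. → (9, 9)
double: tangent at (9, 9): λ = (3·9² + 5)/(2·9) ≡ 10/1. 1⁻¹ ≡ 1 (mod 17), so λ ≡ 10·1 ≡ 10.
  x = λ² - 9 - 9 = 100 - 18 ≡ 14; y = λ·(9 - 14) - 9 ≡ 9. → (14, 9)
double: tangent at (14, 9): λ = (3·14² + 5)/(2·9) ≡ 15/1. 1⁻¹ ≡ 1 (mod 17) since 1·1 = 1 ≡ 1, so λ ≡ 15·1 ≡ 15.
  x = λ² - 14 - 14 = 225 - 28 ≡ 10; y = λ·(14 - 10) - 9 ≡ 0. → (10, 0)

(10, 0)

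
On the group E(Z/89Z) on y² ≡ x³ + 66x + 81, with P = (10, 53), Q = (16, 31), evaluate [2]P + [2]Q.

First 2P:
Repeated addition: build up to 2P.
2P: tangent at (10, 53): λ = (3·10² + 66)/(2·53) ≡ 10/17. 17⁻¹ ≡ 21 (mod 89), so λ ≡ 10·21 ≡ 32.
  x = λ² - 10 - 10 = 1024 - 20 ≡ 25; y = λ·(10 - 25) - 53 ≡ 1. → (25, 1)
2P = (25, 1).
Next 2Q:
Repeated addition: build up to 2Q.
2Q: tangent at (16, 31): λ = (3·16² + 66)/(2·31) ≡ 33/62. 62⁻¹ ≡ 56 (mod 89), so λ ≡ 33·56 ≡ 68.
  x = λ² - 16 - 16 = 4624 - 32 ≡ 53; y = λ·(16 - 53) - 31 ≡ 34. → (53, 34)
2Q = (53, 34).
Finally 2P + 2Q:
(25, 1) + (53, 34). λ = (34 - 1)/(53 - 25) ≡ 33/28 mod 89. 28⁻¹ ≡ 35 (mod 89) since 28·35 = 980 ≡ 1, so λ ≡ 87.
  x = λ² - 25 - 53 = 7569 - 78 ≡ 15; y = λ·(25 - 15) - 1 ≡ 68. → (15, 68)

(15, 68)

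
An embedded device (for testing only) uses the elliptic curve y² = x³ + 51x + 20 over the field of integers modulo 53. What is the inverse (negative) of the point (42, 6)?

-(42, 6) = (42, -6 mod 53) = (42, 47).

(42, 47)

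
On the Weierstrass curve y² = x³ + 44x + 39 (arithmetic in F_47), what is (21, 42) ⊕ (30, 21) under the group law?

(38, 29)

(21, 42) + (30, 21). λ = (21 - 42)/(30 - 21) ≡ 26/9 mod 47. 9⁻¹ ≡ 21 (mod 47) since 9·21 = 189 ≡ 1, so λ ≡ 29.
  x = λ² - 21 - 30 = 841 - 51 ≡ 38; y = λ·(21 - 38) - 42 ≡ 29. → (38, 29)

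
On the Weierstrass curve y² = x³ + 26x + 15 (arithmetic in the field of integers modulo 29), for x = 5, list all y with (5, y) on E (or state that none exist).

3, 26

x³ + 26x + 15 = 270 ≡ 9 (mod 29).
Square roots of 9 mod 29: 3 and 26 (since 3² = 9 ≡ 9).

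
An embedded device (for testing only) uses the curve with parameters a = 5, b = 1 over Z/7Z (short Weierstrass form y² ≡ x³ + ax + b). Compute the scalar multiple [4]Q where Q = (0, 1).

O

Double-and-add on 4 = (100)₂. Start with Q = (0, 1) for the leading 1-bit.
double: tangent at (0, 1): λ = (3·0² + 5)/(2·1) ≡ 5/2. 2⁻¹ ≡ 4 (mod 7), so λ ≡ 5·4 ≡ 6.
  x = λ² - 0 - 0 = 36 - 0 ≡ 1; y = λ·(0 - 1) - 1 ≡ 0. → (1, 0)
double: (1, 0) + (1, 0): same x and y₁ ≡ -y₂, so the sum is O.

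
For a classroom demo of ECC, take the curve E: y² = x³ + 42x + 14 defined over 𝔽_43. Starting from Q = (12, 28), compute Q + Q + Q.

(39, 13)

Repeated addition: build up to 3Q.
2Q: tangent at (12, 28): λ = (3·12² + 42)/(2·28) ≡ 1/13. 13⁻¹ ≡ 10 (mod 43) since 13·10 = 130 ≡ 1, so λ ≡ 1·10 ≡ 10.
  x = λ² - 12 - 12 = 100 - 24 ≡ 33; y = λ·(12 - 33) - 28 ≡ 20. → (33, 20)
3Q: (33, 20) + (12, 28). λ = (28 - 20)/(12 - 33) ≡ 8/22 mod 43. 22⁻¹ ≡ 2 (mod 43), so λ ≡ 16.
  x = λ² - 33 - 12 = 256 - 45 ≡ 39; y = λ·(33 - 39) - 20 ≡ 13. → (39, 13)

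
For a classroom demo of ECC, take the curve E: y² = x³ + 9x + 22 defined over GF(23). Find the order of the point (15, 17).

9

2P: tangent at (15, 17): λ = (3·15² + 9)/(2·17) ≡ 17/11. 11⁻¹ ≡ 21 (mod 23), so λ ≡ 17·21 ≡ 12.
  x = λ² - 15 - 15 = 144 - 30 ≡ 22; y = λ·(15 - 22) - 17 ≡ 14. → (22, 14)
3P: (22, 14) + (15, 17). λ = (17 - 14)/(15 - 22) ≡ 3/16 mod 23. 16⁻¹ ≡ 13 (mod 23) since 16·13 = 208 ≡ 1, so λ ≡ 16.
  x = λ² - 22 - 15 = 256 - 37 ≡ 12; y = λ·(22 - 12) - 14 ≡ 8. → (12, 8)
4P: (12, 8) + (15, 17). λ = (17 - 8)/(15 - 12) ≡ 9/3 mod 23. 3⁻¹ ≡ 8 (mod 23) since 3·8 = 24 ≡ 1, so λ ≡ 3.
  x = λ² - 12 - 15 = 9 - 27 ≡ 5; y = λ·(12 - 5) - 8 ≡ 13. → (5, 13)
5P: (5, 13) + (15, 17). λ = (17 - 13)/(15 - 5) ≡ 4/10 mod 23. 10⁻¹ ≡ 7 (mod 23), so λ ≡ 5.
  x = λ² - 5 - 15 = 25 - 20 ≡ 5; y = λ·(5 - 5) - 13 ≡ 10. → (5, 10)
6P: (5, 10) + (15, 17). λ = (17 - 10)/(15 - 5) ≡ 7/10 mod 23. 10⁻¹ ≡ 7 (mod 23) since 10·7 = 70 ≡ 1, so λ ≡ 3.
  x = λ² - 5 - 15 = 9 - 20 ≡ 12; y = λ·(5 - 12) - 10 ≡ 15. → (12, 15)
7P: (12, 15) + (15, 17). λ = (17 - 15)/(15 - 12) ≡ 2/3 mod 23. 3⁻¹ ≡ 8 (mod 23), so λ ≡ 16.
  x = λ² - 12 - 15 = 256 - 27 ≡ 22; y = λ·(12 - 22) - 15 ≡ 9. → (22, 9)
8P: (22, 9) + (15, 17). λ = (17 - 9)/(15 - 22) ≡ 8/16 mod 23. 16⁻¹ ≡ 13 (mod 23), so λ ≡ 12.
  x = λ² - 22 - 15 = 144 - 37 ≡ 15; y = λ·(22 - 15) - 9 ≡ 6. → (15, 6)
9P: (15, 6) + (15, 17): same x and y₁ ≡ -y₂, so the sum is O.
9P = O, so the order is 9.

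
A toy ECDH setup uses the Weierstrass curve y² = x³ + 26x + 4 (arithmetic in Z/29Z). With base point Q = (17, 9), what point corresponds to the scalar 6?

(19, 22)

Double-and-add on 6 = (110)₂. Start with Q = (17, 9) for the leading 1-bit.
double: tangent at (17, 9): λ = (3·17² + 26)/(2·9) ≡ 23/18. 18⁻¹ ≡ 21 (mod 29) since 18·21 = 378 ≡ 1, so λ ≡ 23·21 ≡ 19.
  x = λ² - 17 - 17 = 361 - 34 ≡ 8; y = λ·(17 - 8) - 9 ≡ 17. → (8, 17)
add Q: (8, 17) + (17, 9). λ = (9 - 17)/(17 - 8) ≡ 21/9 mod 29. 9⁻¹ ≡ 13 (mod 29) since 9·13 = 117 ≡ 1, so λ ≡ 12.
  x = λ² - 8 - 17 = 144 - 25 ≡ 3; y = λ·(8 - 3) - 17 ≡ 14. → (3, 14)
double: tangent at (3, 14): λ = (3·3² + 26)/(2·14) ≡ 24/28. 28⁻¹ ≡ 28 (mod 29) since 28·28 = 784 ≡ 1, so λ ≡ 24·28 ≡ 5.
  x = λ² - 3 - 3 = 25 - 6 ≡ 19; y = λ·(3 - 19) - 14 ≡ 22. → (19, 22)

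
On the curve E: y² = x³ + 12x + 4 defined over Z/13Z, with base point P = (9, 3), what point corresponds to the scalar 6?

(8, 1)

Double-and-add on 6 = (110)₂. Start with P = (9, 3) for the leading 1-bit.
double: tangent at (9, 3): λ = (3·9² + 12)/(2·3) ≡ 8/6. 6⁻¹ ≡ 11 (mod 13) since 6·11 = 66 ≡ 1, so λ ≡ 8·11 ≡ 10.
  x = λ² - 9 - 9 = 100 - 18 ≡ 4; y = λ·(9 - 4) - 3 ≡ 8. → (4, 8)
add P: (4, 8) + (9, 3). λ = (3 - 8)/(9 - 4) ≡ 8/5 mod 13. 5⁻¹ ≡ 8 (mod 13), so λ ≡ 12.
  x = λ² - 4 - 9 = 144 - 13 ≡ 1; y = λ·(4 - 1) - 8 ≡ 2. → (1, 2)
double: tangent at (1, 2): λ = (3·1² + 12)/(2·2) ≡ 2/4. 4⁻¹ ≡ 10 (mod 13) since 4·10 = 40 ≡ 1, so λ ≡ 2·10 ≡ 7.
  x = λ² - 1 - 1 = 49 - 2 ≡ 8; y = λ·(1 - 8) - 2 ≡ 1. → (8, 1)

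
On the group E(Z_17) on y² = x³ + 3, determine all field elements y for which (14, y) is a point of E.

none

x³ + 0x + 3 = 2747 ≡ 10 (mod 17).
10 is a non-residue mod 17; no y exists.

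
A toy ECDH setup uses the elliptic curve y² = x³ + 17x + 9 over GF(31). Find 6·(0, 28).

(26, 4)

Write G = (0, 28).
Repeated addition: build up to 6G.
2G: tangent at (0, 28): λ = (3·0² + 17)/(2·28) ≡ 17/25. 25⁻¹ ≡ 5 (mod 31), so λ ≡ 17·5 ≡ 23.
  x = λ² - 0 - 0 = 529 - 0 ≡ 2; y = λ·(0 - 2) - 28 ≡ 19. → (2, 19)
3G: (2, 19) + (0, 28). λ = (28 - 19)/(0 - 2) ≡ 9/29 mod 31. 29⁻¹ ≡ 15 (mod 31), so λ ≡ 11.
  x = λ² - 2 - 0 = 121 - 2 ≡ 26; y = λ·(2 - 26) - 19 ≡ 27. → (26, 27)
4G: (26, 27) + (0, 28). λ = (28 - 27)/(0 - 26) ≡ 1/5 mod 31. 5⁻¹ ≡ 25 (mod 31) since 5·25 = 125 ≡ 1, so λ ≡ 25.
  x = λ² - 26 - 0 = 625 - 26 ≡ 10; y = λ·(26 - 10) - 27 ≡ 1. → (10, 1)
5G: (10, 1) + (0, 28). λ = (28 - 1)/(0 - 10) ≡ 27/21 mod 31. 21⁻¹ ≡ 3 (mod 31), so λ ≡ 19.
  x = λ² - 10 - 0 = 361 - 10 ≡ 10; y = λ·(10 - 10) - 1 ≡ 30. → (10, 30)
6G: (10, 30) + (0, 28). λ = (28 - 30)/(0 - 10) ≡ 29/21 mod 31. 21⁻¹ ≡ 3 (mod 31), so λ ≡ 25.
  x = λ² - 10 - 0 = 625 - 10 ≡ 26; y = λ·(10 - 26) - 30 ≡ 4. → (26, 4)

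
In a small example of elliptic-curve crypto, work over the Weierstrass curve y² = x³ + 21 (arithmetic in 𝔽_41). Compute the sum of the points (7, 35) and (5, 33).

(30, 24)

(7, 35) + (5, 33). λ = (33 - 35)/(5 - 7) ≡ 39/39 mod 41. 39⁻¹ ≡ 20 (mod 41), so λ ≡ 1.
  x = λ² - 7 - 5 = 1 - 12 ≡ 30; y = λ·(7 - 30) - 35 ≡ 24. → (30, 24)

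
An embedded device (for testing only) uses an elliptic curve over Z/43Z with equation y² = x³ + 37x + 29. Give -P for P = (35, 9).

(35, 34)

-(35, 9) = (35, -9 mod 43) = (35, 34).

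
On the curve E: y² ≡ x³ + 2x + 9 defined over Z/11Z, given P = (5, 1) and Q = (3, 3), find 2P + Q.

First 2P:
Repeated addition: build up to 2P.
2P: tangent at (5, 1): λ = (3·5² + 2)/(2·1) ≡ 0/2. 2⁻¹ ≡ 6 (mod 11), so λ ≡ 0·6 ≡ 0.
  x = λ² - 5 - 5 = 0 - 10 ≡ 1; y = λ·(5 - 1) - 1 ≡ 10. → (1, 10)
2P = (1, 10).
Finally 2P + Q:
(1, 10) + (3, 3). λ = (3 - 10)/(3 - 1) ≡ 4/2 mod 11. 2⁻¹ ≡ 6 (mod 11) since 2·6 = 12 ≡ 1, so λ ≡ 2.
  x = λ² - 1 - 3 = 4 - 4 ≡ 0; y = λ·(1 - 0) - 10 ≡ 3. → (0, 3)

(0, 3)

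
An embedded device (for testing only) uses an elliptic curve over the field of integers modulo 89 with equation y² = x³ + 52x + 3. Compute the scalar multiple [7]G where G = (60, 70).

Double-and-add on 7 = (111)₂. Start with G = (60, 70) for the leading 1-bit.
double: tangent at (60, 70): λ = (3·60² + 52)/(2·70) ≡ 83/51. 51⁻¹ ≡ 7 (mod 89) since 51·7 = 357 ≡ 1, so λ ≡ 83·7 ≡ 47.
  x = λ² - 60 - 60 = 2209 - 120 ≡ 42; y = λ·(60 - 42) - 70 ≡ 64. → (42, 64)
add G: (42, 64) + (60, 70). λ = (70 - 64)/(60 - 42) ≡ 6/18 mod 89. 18⁻¹ ≡ 5 (mod 89), so λ ≡ 30.
  x = λ² - 42 - 60 = 900 - 102 ≡ 86; y = λ·(42 - 86) - 64 ≡ 40. → (86, 40)
double: tangent at (86, 40): λ = (3·86² + 52)/(2·40) ≡ 79/80. 80⁻¹ ≡ 79 (mod 89) since 80·79 = 6320 ≡ 1, so λ ≡ 79·79 ≡ 11.
  x = λ² - 86 - 86 = 121 - 172 ≡ 38; y = λ·(86 - 38) - 40 ≡ 43. → (38, 43)
add G: (38, 43) + (60, 70). λ = (70 - 43)/(60 - 38) ≡ 27/22 mod 89. 22⁻¹ ≡ 85 (mod 89), so λ ≡ 70.
  x = λ² - 38 - 60 = 4900 - 98 ≡ 85; y = λ·(38 - 85) - 43 ≡ 49. → (85, 49)

(85, 49)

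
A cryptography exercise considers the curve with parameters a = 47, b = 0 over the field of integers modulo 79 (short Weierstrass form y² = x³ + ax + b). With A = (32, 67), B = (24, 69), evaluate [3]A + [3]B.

(28, 68)

First 3A:
Repeated addition: build up to 3A.
2A: tangent at (32, 67): λ = (3·32² + 47)/(2·67) ≡ 38/55. 55⁻¹ ≡ 23 (mod 79), so λ ≡ 38·23 ≡ 5.
  x = λ² - 32 - 32 = 25 - 64 ≡ 40; y = λ·(32 - 40) - 67 ≡ 51. → (40, 51)
3A: (40, 51) + (32, 67). λ = (67 - 51)/(32 - 40) ≡ 16/71 mod 79. 71⁻¹ ≡ 69 (mod 79) since 71·69 = 4899 ≡ 1, so λ ≡ 77.
  x = λ² - 40 - 32 = 5929 - 72 ≡ 11; y = λ·(40 - 11) - 51 ≡ 49. → (11, 49)
3A = (11, 49).
Next 3B:
Repeated addition: build up to 3B.
2B: tangent at (24, 69): λ = (3·24² + 47)/(2·69) ≡ 37/59. 59⁻¹ ≡ 75 (mod 79) since 59·75 = 4425 ≡ 1, so λ ≡ 37·75 ≡ 10.
  x = λ² - 24 - 24 = 100 - 48 ≡ 52; y = λ·(24 - 52) - 69 ≡ 46. → (52, 46)
3B: (52, 46) + (24, 69). λ = (69 - 46)/(24 - 52) ≡ 23/51 mod 79. 51⁻¹ ≡ 31 (mod 79) since 51·31 = 1581 ≡ 1, so λ ≡ 2.
  x = λ² - 52 - 24 = 4 - 76 ≡ 7; y = λ·(52 - 7) - 46 ≡ 44. → (7, 44)
3B = (7, 44).
Finally 3A + 3B:
(11, 49) + (7, 44). λ = (44 - 49)/(7 - 11) ≡ 74/75 mod 79. 75⁻¹ ≡ 59 (mod 79) since 75·59 = 4425 ≡ 1, so λ ≡ 21.
  x = λ² - 11 - 7 = 441 - 18 ≡ 28; y = λ·(11 - 28) - 49 ≡ 68. → (28, 68)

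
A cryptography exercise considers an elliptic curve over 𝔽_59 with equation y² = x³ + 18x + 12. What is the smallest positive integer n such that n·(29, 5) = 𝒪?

2P: tangent at (29, 5): λ = (3·29² + 18)/(2·5) ≡ 4/10. 10⁻¹ ≡ 6 (mod 59), so λ ≡ 4·6 ≡ 24.
  x = λ² - 29 - 29 = 576 - 58 ≡ 46; y = λ·(29 - 46) - 5 ≡ 0. → (46, 0)
3P: (46, 0) + (29, 5). λ = (5 - 0)/(29 - 46) ≡ 5/42 mod 59. 42⁻¹ ≡ 52 (mod 59), so λ ≡ 24.
  x = λ² - 46 - 29 = 576 - 75 ≡ 29; y = λ·(46 - 29) - 0 ≡ 54. → (29, 54)
4P: (29, 54) + (29, 5): same x and y₁ ≡ -y₂, so the sum is 𝒪.
4P = 𝒪, so the order is 4.

4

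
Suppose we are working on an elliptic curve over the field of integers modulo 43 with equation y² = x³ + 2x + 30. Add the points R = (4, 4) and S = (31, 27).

(23, 26)

(4, 4) + (31, 27). λ = (27 - 4)/(31 - 4) ≡ 23/27 mod 43. 27⁻¹ ≡ 8 (mod 43) since 27·8 = 216 ≡ 1, so λ ≡ 12.
  x = λ² - 4 - 31 = 144 - 35 ≡ 23; y = λ·(4 - 23) - 4 ≡ 26. → (23, 26)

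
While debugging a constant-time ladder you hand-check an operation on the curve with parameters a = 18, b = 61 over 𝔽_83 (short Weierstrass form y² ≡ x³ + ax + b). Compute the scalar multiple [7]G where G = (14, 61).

Repeated addition: build up to 7G.
2G: tangent at (14, 61): λ = (3·14² + 18)/(2·61) ≡ 25/39. 39⁻¹ ≡ 66 (mod 83) since 39·66 = 2574 ≡ 1, so λ ≡ 25·66 ≡ 73.
  x = λ² - 14 - 14 = 5329 - 28 ≡ 72; y = λ·(14 - 72) - 61 ≡ 21. → (72, 21)
3G: (72, 21) + (14, 61). λ = (61 - 21)/(14 - 72) ≡ 40/25 mod 83. 25⁻¹ ≡ 10 (mod 83), so λ ≡ 68.
  x = λ² - 72 - 14 = 4624 - 86 ≡ 56; y = λ·(72 - 56) - 21 ≡ 71. → (56, 71)
4G: (56, 71) + (14, 61). λ = (61 - 71)/(14 - 56) ≡ 73/41 mod 83. 41⁻¹ ≡ 81 (mod 83), so λ ≡ 20.
  x = λ² - 56 - 14 = 400 - 70 ≡ 81; y = λ·(56 - 81) - 71 ≡ 10. → (81, 10)
5G: (81, 10) + (14, 61). λ = (61 - 10)/(14 - 81) ≡ 51/16 mod 83. 16⁻¹ ≡ 26 (mod 83), so λ ≡ 81.
  x = λ² - 81 - 14 = 6561 - 95 ≡ 75; y = λ·(81 - 75) - 10 ≡ 61. → (75, 61)
6G: (75, 61) + (14, 61). λ = (61 - 61)/(14 - 75) ≡ 0/22 mod 83. 22⁻¹ ≡ 34 (mod 83) since 22·34 = 748 ≡ 1, so λ ≡ 0.
  x = λ² - 75 - 14 = 0 - 89 ≡ 77; y = λ·(75 - 77) - 61 ≡ 22. → (77, 22)
7G: (77, 22) + (14, 61). λ = (61 - 22)/(14 - 77) ≡ 39/20 mod 83. 20⁻¹ ≡ 54 (mod 83), so λ ≡ 31.
  x = λ² - 77 - 14 = 961 - 91 ≡ 40; y = λ·(77 - 40) - 22 ≡ 46. → (40, 46)

(40, 46)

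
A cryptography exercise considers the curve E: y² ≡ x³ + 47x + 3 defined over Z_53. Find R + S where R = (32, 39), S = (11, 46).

(16, 44)

(32, 39) + (11, 46). λ = (46 - 39)/(11 - 32) ≡ 7/32 mod 53. 32⁻¹ ≡ 5 (mod 53), so λ ≡ 35.
  x = λ² - 32 - 11 = 1225 - 43 ≡ 16; y = λ·(32 - 16) - 39 ≡ 44. → (16, 44)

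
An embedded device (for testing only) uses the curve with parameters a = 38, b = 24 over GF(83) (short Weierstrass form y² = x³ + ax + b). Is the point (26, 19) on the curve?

y² = 19² ≡ 29; x³ + 38x + 24 = 18588 ≡ 79 (mod 83). 29 ≠ 79.

no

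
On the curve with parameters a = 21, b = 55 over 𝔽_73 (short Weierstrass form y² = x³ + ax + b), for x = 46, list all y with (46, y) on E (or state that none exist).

x³ + 21x + 55 = 98357 ≡ 26 (mod 73).
26 is a non-residue mod 73; no y exists.

none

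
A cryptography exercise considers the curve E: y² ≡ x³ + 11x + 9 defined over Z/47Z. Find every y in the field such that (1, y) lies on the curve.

x³ + 11x + 9 = 21 ≡ 21 (mod 47).
Square roots of 21 mod 47: 16 and 31 (since 16² = 256 ≡ 21).

16, 31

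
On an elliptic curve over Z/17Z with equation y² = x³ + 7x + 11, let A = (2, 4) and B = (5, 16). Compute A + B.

(9, 2)

(2, 4) + (5, 16). λ = (16 - 4)/(5 - 2) ≡ 12/3 mod 17. 3⁻¹ ≡ 6 (mod 17), so λ ≡ 4.
  x = λ² - 2 - 5 = 16 - 7 ≡ 9; y = λ·(2 - 9) - 4 ≡ 2. → (9, 2)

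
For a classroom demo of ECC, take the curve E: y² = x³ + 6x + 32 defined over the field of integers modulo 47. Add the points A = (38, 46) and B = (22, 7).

(46, 5)

(38, 46) + (22, 7). λ = (7 - 46)/(22 - 38) ≡ 8/31 mod 47. 31⁻¹ ≡ 44 (mod 47) since 31·44 = 1364 ≡ 1, so λ ≡ 23.
  x = λ² - 38 - 22 = 529 - 60 ≡ 46; y = λ·(38 - 46) - 46 ≡ 5. → (46, 5)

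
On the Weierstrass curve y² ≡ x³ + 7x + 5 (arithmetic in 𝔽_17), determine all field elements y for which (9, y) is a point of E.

7, 10

x³ + 7x + 5 = 797 ≡ 15 (mod 17).
Square roots of 15 mod 17: 7 and 10 (since 7² = 49 ≡ 15).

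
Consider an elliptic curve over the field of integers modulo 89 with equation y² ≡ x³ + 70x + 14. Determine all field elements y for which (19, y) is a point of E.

x³ + 70x + 14 = 8203 ≡ 15 (mod 89).
15 is a non-residue mod 89; no y exists.

none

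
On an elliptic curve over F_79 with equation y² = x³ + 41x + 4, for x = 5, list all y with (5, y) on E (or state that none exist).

27, 52

x³ + 41x + 4 = 334 ≡ 18 (mod 79).
Square roots of 18 mod 79: 27 and 52 (since 27² = 729 ≡ 18).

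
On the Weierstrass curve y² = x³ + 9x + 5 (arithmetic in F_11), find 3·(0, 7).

(7, 9)

Write G = (0, 7).
Repeated addition: build up to 3G.
2G: tangent at (0, 7): λ = (3·0² + 9)/(2·7) ≡ 9/3. 3⁻¹ ≡ 4 (mod 11), so λ ≡ 9·4 ≡ 3.
  x = λ² - 0 - 0 = 9 - 0 ≡ 9; y = λ·(0 - 9) - 7 ≡ 10. → (9, 10)
3G: (9, 10) + (0, 7). λ = (7 - 10)/(0 - 9) ≡ 8/2 mod 11. 2⁻¹ ≡ 6 (mod 11), so λ ≡ 4.
  x = λ² - 9 - 0 = 16 - 9 ≡ 7; y = λ·(9 - 7) - 10 ≡ 9. → (7, 9)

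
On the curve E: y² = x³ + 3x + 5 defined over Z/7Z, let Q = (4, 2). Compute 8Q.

(4, 2)

Repeated addition: build up to 8Q.
2Q: tangent at (4, 2): λ = (3·4² + 3)/(2·2) ≡ 2/4. 4⁻¹ ≡ 2 (mod 7), so λ ≡ 2·2 ≡ 4.
  x = λ² - 4 - 4 = 16 - 8 ≡ 1; y = λ·(4 - 1) - 2 ≡ 3. → (1, 3)
3Q: (1, 3) + (4, 2). λ = (2 - 3)/(4 - 1) ≡ 6/3 mod 7. 3⁻¹ ≡ 5 (mod 7) since 3·5 = 15 ≡ 1, so λ ≡ 2.
  x = λ² - 1 - 4 = 4 - 5 ≡ 6; y = λ·(1 - 6) - 3 ≡ 1. → (6, 1)
4Q: (6, 1) + (4, 2). λ = (2 - 1)/(4 - 6) ≡ 1/5 mod 7. 5⁻¹ ≡ 3 (mod 7), so λ ≡ 3.
  x = λ² - 6 - 4 = 9 - 10 ≡ 6; y = λ·(6 - 6) - 1 ≡ 6. → (6, 6)
5Q: (6, 6) + (4, 2). λ = (2 - 6)/(4 - 6) ≡ 3/5 mod 7. 5⁻¹ ≡ 3 (mod 7) since 5·3 = 15 ≡ 1, so λ ≡ 2.
  x = λ² - 6 - 4 = 4 - 10 ≡ 1; y = λ·(6 - 1) - 6 ≡ 4. → (1, 4)
6Q: (1, 4) + (4, 2). λ = (2 - 4)/(4 - 1) ≡ 5/3 mod 7. 3⁻¹ ≡ 5 (mod 7), so λ ≡ 4.
  x = λ² - 1 - 4 = 16 - 5 ≡ 4; y = λ·(1 - 4) - 4 ≡ 5. → (4, 5)
7Q: (4, 5) + (4, 2): same x and y₁ ≡ -y₂, so the sum is ∞.
8Q: ∞ + (4, 2) = (4, 2) (identity).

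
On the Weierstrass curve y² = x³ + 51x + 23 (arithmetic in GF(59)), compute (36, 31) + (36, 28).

O

The two points share x = 36 and their y-coordinates satisfy 31 + 28 ≡ 0 (mod 59), so they are inverses. Their sum is 𝒪.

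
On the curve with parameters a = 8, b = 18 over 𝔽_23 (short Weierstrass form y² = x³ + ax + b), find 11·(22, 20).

Write G = (22, 20).
Double-and-add on 11 = (1011)₂. Start with G = (22, 20) for the leading 1-bit.
double: tangent at (22, 20): λ = (3·22² + 8)/(2·20) ≡ 11/17. 17⁻¹ ≡ 19 (mod 23), so λ ≡ 11·19 ≡ 2.
  x = λ² - 22 - 22 = 4 - 44 ≡ 6; y = λ·(22 - 6) - 20 ≡ 12. → (6, 12)
double: tangent at (6, 12): λ = (3·6² + 8)/(2·12) ≡ 1/1. 1⁻¹ ≡ 1 (mod 23) since 1·1 = 1 ≡ 1, so λ ≡ 1·1 ≡ 1.
  x = λ² - 6 - 6 = 1 - 12 ≡ 12; y = λ·(6 - 12) - 12 ≡ 5. → (12, 5)
add G: (12, 5) + (22, 20). λ = (20 - 5)/(22 - 12) ≡ 15/10 mod 23. 10⁻¹ ≡ 7 (mod 23), so λ ≡ 13.
  x = λ² - 12 - 22 = 169 - 34 ≡ 20; y = λ·(12 - 20) - 5 ≡ 6. → (20, 6)
double: tangent at (20, 6): λ = (3·20² + 8)/(2·6) ≡ 12/12. 12⁻¹ ≡ 2 (mod 23), so λ ≡ 12·2 ≡ 1.
  x = λ² - 20 - 20 = 1 - 40 ≡ 7; y = λ·(20 - 7) - 6 ≡ 7. → (7, 7)
add G: (7, 7) + (22, 20). λ = (20 - 7)/(22 - 7) ≡ 13/15 mod 23. 15⁻¹ ≡ 20 (mod 23), so λ ≡ 7.
  x = λ² - 7 - 22 = 49 - 29 ≡ 20; y = λ·(7 - 20) - 7 ≡ 17. → (20, 17)

(20, 17)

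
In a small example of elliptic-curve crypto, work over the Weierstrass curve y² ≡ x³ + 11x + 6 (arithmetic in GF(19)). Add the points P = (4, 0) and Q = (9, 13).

(12, 2)

(4, 0) + (9, 13). λ = (13 - 0)/(9 - 4) ≡ 13/5 mod 19. 5⁻¹ ≡ 4 (mod 19), so λ ≡ 14.
  x = λ² - 4 - 9 = 196 - 13 ≡ 12; y = λ·(4 - 12) - 0 ≡ 2. → (12, 2)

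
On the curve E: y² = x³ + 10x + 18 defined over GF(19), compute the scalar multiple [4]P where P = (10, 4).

(17, 16)

Double-and-add on 4 = (100)₂. Start with P = (10, 4) for the leading 1-bit.
double: tangent at (10, 4): λ = (3·10² + 10)/(2·4) ≡ 6/8. 8⁻¹ ≡ 12 (mod 19), so λ ≡ 6·12 ≡ 15.
  x = λ² - 10 - 10 = 225 - 20 ≡ 15; y = λ·(10 - 15) - 4 ≡ 16. → (15, 16)
double: tangent at (15, 16): λ = (3·15² + 10)/(2·16) ≡ 1/13. 13⁻¹ ≡ 3 (mod 19), so λ ≡ 1·3 ≡ 3.
  x = λ² - 15 - 15 = 9 - 30 ≡ 17; y = λ·(15 - 17) - 16 ≡ 16. → (17, 16)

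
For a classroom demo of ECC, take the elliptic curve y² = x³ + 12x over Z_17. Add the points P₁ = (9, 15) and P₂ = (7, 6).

(9, 15) + (7, 6). λ = (6 - 15)/(7 - 9) ≡ 8/15 mod 17. 15⁻¹ ≡ 8 (mod 17), so λ ≡ 13.
  x = λ² - 9 - 7 = 169 - 16 ≡ 0; y = λ·(9 - 0) - 15 ≡ 0. → (0, 0)

(0, 0)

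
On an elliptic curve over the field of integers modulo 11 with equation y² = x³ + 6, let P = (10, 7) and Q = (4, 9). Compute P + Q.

(10, 7) + (4, 9). λ = (9 - 7)/(4 - 10) ≡ 2/5 mod 11. 5⁻¹ ≡ 9 (mod 11) since 5·9 = 45 ≡ 1, so λ ≡ 7.
  x = λ² - 10 - 4 = 49 - 14 ≡ 2; y = λ·(10 - 2) - 7 ≡ 5. → (2, 5)

(2, 5)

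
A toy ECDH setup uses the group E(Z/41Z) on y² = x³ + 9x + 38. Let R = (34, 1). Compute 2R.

tangent at (34, 1): λ = (3·34² + 9)/(2·1) ≡ 33/2. 2⁻¹ ≡ 21 (mod 41) since 2·21 = 42 ≡ 1, so λ ≡ 33·21 ≡ 37.
  x = λ² - 34 - 34 = 1369 - 68 ≡ 30; y = λ·(34 - 30) - 1 ≡ 24. → (30, 24)

(30, 24)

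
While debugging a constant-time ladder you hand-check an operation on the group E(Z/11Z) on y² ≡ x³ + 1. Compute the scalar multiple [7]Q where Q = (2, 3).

(2, 3)

Double-and-add on 7 = (111)₂. Start with Q = (2, 3) for the leading 1-bit.
double: tangent at (2, 3): λ = (3·2² + 0)/(2·3) ≡ 1/6. 6⁻¹ ≡ 2 (mod 11) since 6·2 = 12 ≡ 1, so λ ≡ 1·2 ≡ 2.
  x = λ² - 2 - 2 = 4 - 4 ≡ 0; y = λ·(2 - 0) - 3 ≡ 1. → (0, 1)
add Q: (0, 1) + (2, 3). λ = (3 - 1)/(2 - 0) ≡ 2/2 mod 11. 2⁻¹ ≡ 6 (mod 11), so λ ≡ 1.
  x = λ² - 0 - 2 = 1 - 2 ≡ 10; y = λ·(0 - 10) - 1 ≡ 0. → (10, 0)
double: (10, 0) + (10, 0): same x and y₁ ≡ -y₂, so the sum is the point at infinity.
add Q: the point at infinity + (2, 3) = (2, 3) (identity).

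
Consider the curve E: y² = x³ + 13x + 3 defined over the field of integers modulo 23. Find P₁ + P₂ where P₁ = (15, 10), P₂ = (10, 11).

(15, 10) + (10, 11). λ = (11 - 10)/(10 - 15) ≡ 1/18 mod 23. 18⁻¹ ≡ 9 (mod 23) since 18·9 = 162 ≡ 1, so λ ≡ 9.
  x = λ² - 15 - 10 = 81 - 25 ≡ 10; y = λ·(15 - 10) - 10 ≡ 12. → (10, 12)

(10, 12)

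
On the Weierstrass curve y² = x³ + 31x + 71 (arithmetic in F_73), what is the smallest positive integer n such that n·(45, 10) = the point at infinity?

2P: tangent at (45, 10): λ = (3·45² + 31)/(2·10) ≡ 47/20. 20⁻¹ ≡ 11 (mod 73) since 20·11 = 220 ≡ 1, so λ ≡ 47·11 ≡ 6.
  x = λ² - 45 - 45 = 36 - 90 ≡ 19; y = λ·(45 - 19) - 10 ≡ 0. → (19, 0)
3P: (19, 0) + (45, 10). λ = (10 - 0)/(45 - 19) ≡ 10/26 mod 73. 26⁻¹ ≡ 59 (mod 73), so λ ≡ 6.
  x = λ² - 19 - 45 = 36 - 64 ≡ 45; y = λ·(19 - 45) - 0 ≡ 63. → (45, 63)
4P: (45, 63) + (45, 10): same x and y₁ ≡ -y₂, so the sum is the point at infinity.
4P = the point at infinity, so the order is 4.

4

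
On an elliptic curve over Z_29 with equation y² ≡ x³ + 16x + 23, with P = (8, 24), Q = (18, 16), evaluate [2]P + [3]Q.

(16, 5)

First 2P:
Repeated addition: build up to 2P.
2P: tangent at (8, 24): λ = (3·8² + 16)/(2·24) ≡ 5/19. 19⁻¹ ≡ 26 (mod 29), so λ ≡ 5·26 ≡ 14.
  x = λ² - 8 - 8 = 196 - 16 ≡ 6; y = λ·(8 - 6) - 24 ≡ 4. → (6, 4)
2P = (6, 4).
Next 3Q:
Repeated addition: build up to 3Q.
2Q: tangent at (18, 16): λ = (3·18² + 16)/(2·16) ≡ 2/3. 3⁻¹ ≡ 10 (mod 29) since 3·10 = 30 ≡ 1, so λ ≡ 2·10 ≡ 20.
  x = λ² - 18 - 18 = 400 - 36 ≡ 16; y = λ·(18 - 16) - 16 ≡ 24. → (16, 24)
3Q: (16, 24) + (18, 16). λ = (16 - 24)/(18 - 16) ≡ 21/2 mod 29. 2⁻¹ ≡ 15 (mod 29), so λ ≡ 25.
  x = λ² - 16 - 18 = 625 - 34 ≡ 11; y = λ·(16 - 11) - 24 ≡ 14. → (11, 14)
3Q = (11, 14).
Finally 2P + 3Q:
(6, 4) + (11, 14). λ = (14 - 4)/(11 - 6) ≡ 10/5 mod 29. 5⁻¹ ≡ 6 (mod 29), so λ ≡ 2.
  x = λ² - 6 - 11 = 4 - 17 ≡ 16; y = λ·(6 - 16) - 4 ≡ 5. → (16, 5)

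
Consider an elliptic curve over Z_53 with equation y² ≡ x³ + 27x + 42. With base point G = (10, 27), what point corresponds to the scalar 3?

(41, 51)

Repeated addition: build up to 3G.
2G: tangent at (10, 27): λ = (3·10² + 27)/(2·27) ≡ 9/1. 1⁻¹ ≡ 1 (mod 53) since 1·1 = 1 ≡ 1, so λ ≡ 9·1 ≡ 9.
  x = λ² - 10 - 10 = 81 - 20 ≡ 8; y = λ·(10 - 8) - 27 ≡ 44. → (8, 44)
3G: (8, 44) + (10, 27). λ = (27 - 44)/(10 - 8) ≡ 36/2 mod 53. 2⁻¹ ≡ 27 (mod 53), so λ ≡ 18.
  x = λ² - 8 - 10 = 324 - 18 ≡ 41; y = λ·(8 - 41) - 44 ≡ 51. → (41, 51)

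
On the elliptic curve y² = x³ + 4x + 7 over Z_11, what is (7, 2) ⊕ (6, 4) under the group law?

(2, 10)

(7, 2) + (6, 4). λ = (4 - 2)/(6 - 7) ≡ 2/10 mod 11. 10⁻¹ ≡ 10 (mod 11), so λ ≡ 9.
  x = λ² - 7 - 6 = 81 - 13 ≡ 2; y = λ·(7 - 2) - 2 ≡ 10. → (2, 10)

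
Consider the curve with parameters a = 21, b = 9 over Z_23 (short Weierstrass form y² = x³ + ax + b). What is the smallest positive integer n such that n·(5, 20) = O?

2P: tangent at (5, 20): λ = (3·5² + 21)/(2·20) ≡ 4/17. 17⁻¹ ≡ 19 (mod 23) since 17·19 = 323 ≡ 1, so λ ≡ 4·19 ≡ 7.
  x = λ² - 5 - 5 = 49 - 10 ≡ 16; y = λ·(5 - 16) - 20 ≡ 18. → (16, 18)
3P: (16, 18) + (5, 20). λ = (20 - 18)/(5 - 16) ≡ 2/12 mod 23. 12⁻¹ ≡ 2 (mod 23), so λ ≡ 4.
  x = λ² - 16 - 5 = 16 - 21 ≡ 18; y = λ·(16 - 18) - 18 ≡ 20. → (18, 20)
4P: (18, 20) + (5, 20). λ = (20 - 20)/(5 - 18) ≡ 0/10 mod 23. 10⁻¹ ≡ 7 (mod 23), so λ ≡ 0.
  x = λ² - 18 - 5 = 0 - 23 ≡ 0; y = λ·(18 - 0) - 20 ≡ 3. → (0, 3)
5P: (0, 3) + (5, 20). λ = (20 - 3)/(5 - 0) ≡ 17/5 mod 23. 5⁻¹ ≡ 14 (mod 23) since 5·14 = 70 ≡ 1, so λ ≡ 8.
  x = λ² - 0 - 5 = 64 - 5 ≡ 13; y = λ·(0 - 13) - 3 ≡ 8. → (13, 8)
6P: (13, 8) + (5, 20). λ = (20 - 8)/(5 - 13) ≡ 12/15 mod 23. 15⁻¹ ≡ 20 (mod 23), so λ ≡ 10.
  x = λ² - 13 - 5 = 100 - 18 ≡ 13; y = λ·(13 - 13) - 8 ≡ 15. → (13, 15)
7P: (13, 15) + (5, 20). λ = (20 - 15)/(5 - 13) ≡ 5/15 mod 23. 15⁻¹ ≡ 20 (mod 23), so λ ≡ 8.
  x = λ² - 13 - 5 = 64 - 18 ≡ 0; y = λ·(13 - 0) - 15 ≡ 20. → (0, 20)
8P: (0, 20) + (5, 20). λ = (20 - 20)/(5 - 0) ≡ 0/5 mod 23. 5⁻¹ ≡ 14 (mod 23) since 5·14 = 70 ≡ 1, so λ ≡ 0.
  x = λ² - 0 - 5 = 0 - 5 ≡ 18; y = λ·(0 - 18) - 20 ≡ 3. → (18, 3)
9P: (18, 3) + (5, 20). λ = (20 - 3)/(5 - 18) ≡ 17/10 mod 23. 10⁻¹ ≡ 7 (mod 23), so λ ≡ 4.
  x = λ² - 18 - 5 = 16 - 23 ≡ 16; y = λ·(18 - 16) - 3 ≡ 5. → (16, 5)
10P: (16, 5) + (5, 20). λ = (20 - 5)/(5 - 16) ≡ 15/12 mod 23. 12⁻¹ ≡ 2 (mod 23) since 12·2 = 24 ≡ 1, so λ ≡ 7.
  x = λ² - 16 - 5 = 49 - 21 ≡ 5; y = λ·(16 - 5) - 5 ≡ 3. → (5, 3)
11P: (5, 3) + (5, 20): same x and y₁ ≡ -y₂, so the sum is O.
11P = O, so the order is 11.

11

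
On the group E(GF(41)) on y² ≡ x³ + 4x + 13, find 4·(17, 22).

(33, 24)

Write P = (17, 22).
Double-and-add on 4 = (100)₂. Start with P = (17, 22) for the leading 1-bit.
double: tangent at (17, 22): λ = (3·17² + 4)/(2·22) ≡ 10/3. 3⁻¹ ≡ 14 (mod 41) since 3·14 = 42 ≡ 1, so λ ≡ 10·14 ≡ 17.
  x = λ² - 17 - 17 = 289 - 34 ≡ 9; y = λ·(17 - 9) - 22 ≡ 32. → (9, 32)
double: tangent at (9, 32): λ = (3·9² + 4)/(2·32) ≡ 1/23. 23⁻¹ ≡ 25 (mod 41), so λ ≡ 1·25 ≡ 25.
  x = λ² - 9 - 9 = 625 - 18 ≡ 33; y = λ·(9 - 33) - 32 ≡ 24. → (33, 24)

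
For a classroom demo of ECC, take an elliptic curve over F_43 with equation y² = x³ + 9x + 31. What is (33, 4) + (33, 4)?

(21, 8)

tangent at (33, 4): λ = (3·33² + 9)/(2·4) ≡ 8/8. 8⁻¹ ≡ 27 (mod 43) since 8·27 = 216 ≡ 1, so λ ≡ 8·27 ≡ 1.
  x = λ² - 33 - 33 = 1 - 66 ≡ 21; y = λ·(33 - 21) - 4 ≡ 8. → (21, 8)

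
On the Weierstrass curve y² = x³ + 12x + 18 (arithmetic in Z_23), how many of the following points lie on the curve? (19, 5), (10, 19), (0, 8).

1

(19, 5): 5² ≡ 2, rhs ≡ 21 → off.
(10, 19): 19² ≡ 16, rhs ≡ 11 → off.
(0, 8): 8² ≡ 18, rhs ≡ 18 → on.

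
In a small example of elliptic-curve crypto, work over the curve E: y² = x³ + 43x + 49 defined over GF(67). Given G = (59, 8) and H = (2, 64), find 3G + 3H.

First 3G:
Repeated addition: build up to 3G.
2G: tangent at (59, 8): λ = (3·59² + 43)/(2·8) ≡ 34/16. 16⁻¹ ≡ 21 (mod 67), so λ ≡ 34·21 ≡ 44.
  x = λ² - 59 - 59 = 1936 - 118 ≡ 9; y = λ·(59 - 9) - 8 ≡ 48. → (9, 48)
3G: (9, 48) + (59, 8). λ = (8 - 48)/(59 - 9) ≡ 27/50 mod 67. 50⁻¹ ≡ 63 (mod 67), so λ ≡ 26.
  x = λ² - 9 - 59 = 676 - 68 ≡ 5; y = λ·(9 - 5) - 48 ≡ 56. → (5, 56)
3G = (5, 56).
Next 3H:
Repeated addition: build up to 3H.
2H: tangent at (2, 64): λ = (3·2² + 43)/(2·64) ≡ 55/61. 61⁻¹ ≡ 11 (mod 67) since 61·11 = 671 ≡ 1, so λ ≡ 55·11 ≡ 2.
  x = λ² - 2 - 2 = 4 - 4 ≡ 0; y = λ·(2 - 0) - 64 ≡ 7. → (0, 7)
3H: (0, 7) + (2, 64). λ = (64 - 7)/(2 - 0) ≡ 57/2 mod 67. 2⁻¹ ≡ 34 (mod 67), so λ ≡ 62.
  x = λ² - 0 - 2 = 3844 - 2 ≡ 23; y = λ·(0 - 23) - 7 ≡ 41. → (23, 41)
3H = (23, 41).
Finally 3G + 3H:
(5, 56) + (23, 41). λ = (41 - 56)/(23 - 5) ≡ 52/18 mod 67. 18⁻¹ ≡ 41 (mod 67), so λ ≡ 55.
  x = λ² - 5 - 23 = 3025 - 28 ≡ 49; y = λ·(5 - 49) - 56 ≡ 3. → (49, 3)

(49, 3)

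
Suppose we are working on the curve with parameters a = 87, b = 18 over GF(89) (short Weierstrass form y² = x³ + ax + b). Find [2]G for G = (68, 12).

tangent at (68, 12): λ = (3·68² + 87)/(2·12) ≡ 75/24. 24⁻¹ ≡ 26 (mod 89) since 24·26 = 624 ≡ 1, so λ ≡ 75·26 ≡ 81.
  x = λ² - 68 - 68 = 6561 - 136 ≡ 17; y = λ·(68 - 17) - 12 ≡ 25. → (17, 25)

(17, 25)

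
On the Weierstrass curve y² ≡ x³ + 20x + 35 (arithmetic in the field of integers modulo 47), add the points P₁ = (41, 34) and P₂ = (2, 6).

(41, 34) + (2, 6). λ = (6 - 34)/(2 - 41) ≡ 19/8 mod 47. 8⁻¹ ≡ 6 (mod 47), so λ ≡ 20.
  x = λ² - 41 - 2 = 400 - 43 ≡ 28; y = λ·(41 - 28) - 34 ≡ 38. → (28, 38)

(28, 38)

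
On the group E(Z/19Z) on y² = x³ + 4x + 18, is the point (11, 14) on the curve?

yes

y² = 14² ≡ 6; x³ + 4x + 18 = 1393 ≡ 6 (mod 19). 6 = 6.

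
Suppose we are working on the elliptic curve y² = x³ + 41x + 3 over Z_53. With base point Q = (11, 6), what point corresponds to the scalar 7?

Double-and-add on 7 = (111)₂. Start with Q = (11, 6) for the leading 1-bit.
double: tangent at (11, 6): λ = (3·11² + 41)/(2·6) ≡ 33/12. 12⁻¹ ≡ 31 (mod 53), so λ ≡ 33·31 ≡ 16.
  x = λ² - 11 - 11 = 256 - 22 ≡ 22; y = λ·(11 - 22) - 6 ≡ 30. → (22, 30)
add Q: (22, 30) + (11, 6). λ = (6 - 30)/(11 - 22) ≡ 29/42 mod 53. 42⁻¹ ≡ 24 (mod 53) since 42·24 = 1008 ≡ 1, so λ ≡ 7.
  x = λ² - 22 - 11 = 49 - 33 ≡ 16; y = λ·(22 - 16) - 30 ≡ 12. → (16, 12)
double: tangent at (16, 12): λ = (3·16² + 41)/(2·12) ≡ 14/24. 24⁻¹ ≡ 42 (mod 53), so λ ≡ 14·42 ≡ 5.
  x = λ² - 16 - 16 = 25 - 32 ≡ 46; y = λ·(16 - 46) - 12 ≡ 50. → (46, 50)
add Q: (46, 50) + (11, 6). λ = (6 - 50)/(11 - 46) ≡ 9/18 mod 53. 18⁻¹ ≡ 3 (mod 53) since 18·3 = 54 ≡ 1, so λ ≡ 27.
  x = λ² - 46 - 11 = 729 - 57 ≡ 36; y = λ·(46 - 36) - 50 ≡ 8. → (36, 8)

(36, 8)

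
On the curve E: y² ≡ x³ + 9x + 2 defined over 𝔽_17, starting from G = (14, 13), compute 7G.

Repeated addition: build up to 7G.
2G: tangent at (14, 13): λ = (3·14² + 9)/(2·13) ≡ 2/9. 9⁻¹ ≡ 2 (mod 17) since 9·2 = 18 ≡ 1, so λ ≡ 2·2 ≡ 4.
  x = λ² - 14 - 14 = 16 - 28 ≡ 5; y = λ·(14 - 5) - 13 ≡ 6. → (5, 6)
3G: (5, 6) + (14, 13). λ = (13 - 6)/(14 - 5) ≡ 7/9 mod 17. 9⁻¹ ≡ 2 (mod 17), so λ ≡ 14.
  x = λ² - 5 - 14 = 196 - 19 ≡ 7; y = λ·(5 - 7) - 6 ≡ 0. → (7, 0)
4G: (7, 0) + (14, 13). λ = (13 - 0)/(14 - 7) ≡ 13/7 mod 17. 7⁻¹ ≡ 5 (mod 17) since 7·5 = 35 ≡ 1, so λ ≡ 14.
  x = λ² - 7 - 14 = 196 - 21 ≡ 5; y = λ·(7 - 5) - 0 ≡ 11. → (5, 11)
5G: (5, 11) + (14, 13). λ = (13 - 11)/(14 - 5) ≡ 2/9 mod 17. 9⁻¹ ≡ 2 (mod 17) since 9·2 = 18 ≡ 1, so λ ≡ 4.
  x = λ² - 5 - 14 = 16 - 19 ≡ 14; y = λ·(5 - 14) - 11 ≡ 4. → (14, 4)
6G: (14, 4) + (14, 13): same x and y₁ ≡ -y₂, so the sum is ∞.
7G: ∞ + (14, 13) = (14, 13) (identity).

(14, 13)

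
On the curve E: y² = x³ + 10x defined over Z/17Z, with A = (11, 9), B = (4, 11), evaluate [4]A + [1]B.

First 4A:
Double-and-add on 4 = (100)₂. Start with A = (11, 9) for the leading 1-bit.
double: tangent at (11, 9): λ = (3·11² + 10)/(2·9) ≡ 16/1. 1⁻¹ ≡ 1 (mod 17) since 1·1 = 1 ≡ 1, so λ ≡ 16·1 ≡ 16.
  x = λ² - 11 - 11 = 256 - 22 ≡ 13; y = λ·(11 - 13) - 9 ≡ 10. → (13, 10)
double: tangent at (13, 10): λ = (3·13² + 10)/(2·10) ≡ 7/3. 3⁻¹ ≡ 6 (mod 17) since 3·6 = 18 ≡ 1, so λ ≡ 7·6 ≡ 8.
  x = λ² - 13 - 13 = 64 - 26 ≡ 4; y = λ·(13 - 4) - 10 ≡ 11. → (4, 11)
4A = (4, 11).
Finally 4A + B:
tangent at (4, 11): λ = (3·4² + 10)/(2·11) ≡ 7/5. 5⁻¹ ≡ 7 (mod 17), so λ ≡ 7·7 ≡ 15.
  x = λ² - 4 - 4 = 225 - 8 ≡ 13; y = λ·(4 - 13) - 11 ≡ 7. → (13, 7)

(13, 7)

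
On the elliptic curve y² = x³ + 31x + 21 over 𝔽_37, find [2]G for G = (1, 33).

(23, 5)

tangent at (1, 33): λ = (3·1² + 31)/(2·33) ≡ 34/29. 29⁻¹ ≡ 23 (mod 37) since 29·23 = 667 ≡ 1, so λ ≡ 34·23 ≡ 5.
  x = λ² - 1 - 1 = 25 - 2 ≡ 23; y = λ·(1 - 23) - 33 ≡ 5. → (23, 5)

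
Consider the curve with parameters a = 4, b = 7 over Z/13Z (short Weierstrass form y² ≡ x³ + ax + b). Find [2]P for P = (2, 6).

(5, 3)

tangent at (2, 6): λ = (3·2² + 4)/(2·6) ≡ 3/12. 12⁻¹ ≡ 12 (mod 13), so λ ≡ 3·12 ≡ 10.
  x = λ² - 2 - 2 = 100 - 4 ≡ 5; y = λ·(2 - 5) - 6 ≡ 3. → (5, 3)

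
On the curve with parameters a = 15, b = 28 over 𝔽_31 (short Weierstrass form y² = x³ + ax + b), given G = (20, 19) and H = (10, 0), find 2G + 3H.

First 2G:
Repeated addition: build up to 2G.
2G: tangent at (20, 19): λ = (3·20² + 15)/(2·19) ≡ 6/7. 7⁻¹ ≡ 9 (mod 31), so λ ≡ 6·9 ≡ 23.
  x = λ² - 20 - 20 = 529 - 40 ≡ 24; y = λ·(20 - 24) - 19 ≡ 13. → (24, 13)
2G = (24, 13).
Next 3H:
Repeated addition: build up to 3H.
2H: (10, 0) + (10, 0): same x and y₁ ≡ -y₂, so the sum is ∞.
3H: ∞ + (10, 0) = (10, 0) (identity).
3H = (10, 0).
Finally 2G + 3H:
(24, 13) + (10, 0). λ = (0 - 13)/(10 - 24) ≡ 18/17 mod 31. 17⁻¹ ≡ 11 (mod 31), so λ ≡ 12.
  x = λ² - 24 - 10 = 144 - 34 ≡ 17; y = λ·(24 - 17) - 13 ≡ 9. → (17, 9)

(17, 9)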